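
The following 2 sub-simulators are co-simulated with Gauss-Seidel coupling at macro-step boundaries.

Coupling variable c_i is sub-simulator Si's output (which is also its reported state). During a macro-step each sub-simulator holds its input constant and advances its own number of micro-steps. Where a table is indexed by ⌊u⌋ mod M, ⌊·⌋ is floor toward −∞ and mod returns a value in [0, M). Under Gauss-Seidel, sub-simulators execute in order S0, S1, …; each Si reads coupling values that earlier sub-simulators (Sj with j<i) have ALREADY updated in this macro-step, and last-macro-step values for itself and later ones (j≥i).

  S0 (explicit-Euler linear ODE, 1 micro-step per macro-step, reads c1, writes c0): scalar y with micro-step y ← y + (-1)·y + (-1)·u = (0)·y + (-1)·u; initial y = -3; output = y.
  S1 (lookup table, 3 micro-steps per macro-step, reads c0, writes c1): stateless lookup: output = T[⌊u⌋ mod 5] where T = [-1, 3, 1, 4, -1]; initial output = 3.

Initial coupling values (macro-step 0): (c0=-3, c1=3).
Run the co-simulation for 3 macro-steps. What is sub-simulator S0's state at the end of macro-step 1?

S0 state at macro-step 1 = -3

macro 1: S0 reads c1=3 → after 1×micro: -3; S1 reads c0=-3 → after 3×micro: 1 ⇒ (c0=-3, c1=1)
macro 2: S0 reads c1=1 → after 1×micro: -1; S1 reads c0=-1 → after 3×micro: -1 ⇒ (c0=-1, c1=-1)
macro 3: S0 reads c1=-1 → after 1×micro: 1; S1 reads c0=1 → after 3×micro: 3 ⇒ (c0=1, c1=3)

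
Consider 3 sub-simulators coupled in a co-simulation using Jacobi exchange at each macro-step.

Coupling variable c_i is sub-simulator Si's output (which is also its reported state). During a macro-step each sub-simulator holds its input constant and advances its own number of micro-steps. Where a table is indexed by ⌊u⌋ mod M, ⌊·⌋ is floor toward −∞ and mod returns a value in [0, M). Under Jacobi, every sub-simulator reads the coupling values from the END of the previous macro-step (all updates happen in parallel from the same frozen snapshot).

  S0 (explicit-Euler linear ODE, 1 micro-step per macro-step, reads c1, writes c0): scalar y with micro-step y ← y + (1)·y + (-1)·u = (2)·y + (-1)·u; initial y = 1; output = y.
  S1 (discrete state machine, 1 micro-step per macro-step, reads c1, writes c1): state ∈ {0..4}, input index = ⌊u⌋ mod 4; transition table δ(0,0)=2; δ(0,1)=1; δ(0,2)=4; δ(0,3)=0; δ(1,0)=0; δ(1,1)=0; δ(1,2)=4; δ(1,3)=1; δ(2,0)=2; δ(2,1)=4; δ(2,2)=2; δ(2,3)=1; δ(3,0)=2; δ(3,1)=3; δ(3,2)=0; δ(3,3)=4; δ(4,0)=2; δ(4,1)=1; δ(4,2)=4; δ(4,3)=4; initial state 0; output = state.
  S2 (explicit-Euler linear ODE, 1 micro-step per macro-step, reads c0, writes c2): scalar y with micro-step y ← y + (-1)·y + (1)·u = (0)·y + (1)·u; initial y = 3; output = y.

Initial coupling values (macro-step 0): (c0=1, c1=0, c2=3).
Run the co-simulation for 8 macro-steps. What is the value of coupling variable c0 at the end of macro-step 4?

macro 1: S0 reads c1=0 → after 1×micro: 2; S1 reads c1=0 → after 1×micro: 2; S2 reads c0=1 → after 1×micro: 1 ⇒ (c0=2, c1=2, c2=1)
macro 2: S0 reads c1=2 → after 1×micro: 2; S1 reads c1=2 → after 1×micro: 2; S2 reads c0=2 → after 1×micro: 2 ⇒ (c0=2, c1=2, c2=2)
macro 3: S0 reads c1=2 → after 1×micro: 2; S1 reads c1=2 → after 1×micro: 2; S2 reads c0=2 → after 1×micro: 2 ⇒ (c0=2, c1=2, c2=2)
macro 4: S0 reads c1=2 → after 1×micro: 2; S1 reads c1=2 → after 1×micro: 2; S2 reads c0=2 → after 1×micro: 2 ⇒ (c0=2, c1=2, c2=2)
macro 5: S0 reads c1=2 → after 1×micro: 2; S1 reads c1=2 → after 1×micro: 2; S2 reads c0=2 → after 1×micro: 2 ⇒ (c0=2, c1=2, c2=2)
macro 6: S0 reads c1=2 → after 1×micro: 2; S1 reads c1=2 → after 1×micro: 2; S2 reads c0=2 → after 1×micro: 2 ⇒ (c0=2, c1=2, c2=2)
macro 7: S0 reads c1=2 → after 1×micro: 2; S1 reads c1=2 → after 1×micro: 2; S2 reads c0=2 → after 1×micro: 2 ⇒ (c0=2, c1=2, c2=2)
macro 8: S0 reads c1=2 → after 1×micro: 2; S1 reads c1=2 → after 1×micro: 2; S2 reads c0=2 → after 1×micro: 2 ⇒ (c0=2, c1=2, c2=2)

c0 at macro-step 4 = 2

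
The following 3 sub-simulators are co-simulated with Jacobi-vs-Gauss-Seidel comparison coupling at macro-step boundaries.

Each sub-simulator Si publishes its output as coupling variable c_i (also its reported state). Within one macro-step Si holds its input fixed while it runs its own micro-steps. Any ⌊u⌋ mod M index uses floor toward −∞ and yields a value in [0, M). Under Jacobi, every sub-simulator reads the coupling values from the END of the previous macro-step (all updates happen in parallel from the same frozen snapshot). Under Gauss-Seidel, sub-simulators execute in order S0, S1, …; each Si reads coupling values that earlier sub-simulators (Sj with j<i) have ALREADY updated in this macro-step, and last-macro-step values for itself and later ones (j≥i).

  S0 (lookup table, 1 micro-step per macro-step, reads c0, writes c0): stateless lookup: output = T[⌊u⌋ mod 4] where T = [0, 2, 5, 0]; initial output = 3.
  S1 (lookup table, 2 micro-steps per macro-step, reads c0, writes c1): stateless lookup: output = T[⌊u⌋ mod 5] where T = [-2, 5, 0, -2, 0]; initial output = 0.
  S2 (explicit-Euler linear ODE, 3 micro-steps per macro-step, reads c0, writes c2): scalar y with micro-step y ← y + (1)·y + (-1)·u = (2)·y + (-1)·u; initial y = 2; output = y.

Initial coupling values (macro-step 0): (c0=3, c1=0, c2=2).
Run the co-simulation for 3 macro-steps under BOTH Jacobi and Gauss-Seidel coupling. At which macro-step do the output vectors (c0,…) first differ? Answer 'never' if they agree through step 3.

[Jacobi] macro 1: S0 reads c0=3 → after 1×micro: 0; S1 reads c0=3 → after 2×micro: -2; S2 reads c0=3 → after 3×micro: -5 ⇒ (c0=0, c1=-2, c2=-5)
[Jacobi] macro 2: S0 reads c0=0 → after 1×micro: 0; S1 reads c0=0 → after 2×micro: -2; S2 reads c0=0 → after 3×micro: -40 ⇒ (c0=0, c1=-2, c2=-40)
[Jacobi] macro 3: S0 reads c0=0 → after 1×micro: 0; S1 reads c0=0 → after 2×micro: -2; S2 reads c0=0 → after 3×micro: -320 ⇒ (c0=0, c1=-2, c2=-320)
[Gauss-Seidel] macro 1: S0 reads c0=3 → after 1×micro: 0; S1 reads c0=0 → after 2×micro: -2; S2 reads c0=0 → after 3×micro: 16 ⇒ (c0=0, c1=-2, c2=16)
[Gauss-Seidel] macro 2: S0 reads c0=0 → after 1×micro: 0; S1 reads c0=0 → after 2×micro: -2; S2 reads c0=0 → after 3×micro: 128 ⇒ (c0=0, c1=-2, c2=128)
[Gauss-Seidel] macro 3: S0 reads c0=0 → after 1×micro: 0; S1 reads c0=0 → after 2×micro: -2; S2 reads c0=0 → after 3×micro: 1024 ⇒ (c0=0, c1=-2, c2=1024)

first divergence at macro-step: 1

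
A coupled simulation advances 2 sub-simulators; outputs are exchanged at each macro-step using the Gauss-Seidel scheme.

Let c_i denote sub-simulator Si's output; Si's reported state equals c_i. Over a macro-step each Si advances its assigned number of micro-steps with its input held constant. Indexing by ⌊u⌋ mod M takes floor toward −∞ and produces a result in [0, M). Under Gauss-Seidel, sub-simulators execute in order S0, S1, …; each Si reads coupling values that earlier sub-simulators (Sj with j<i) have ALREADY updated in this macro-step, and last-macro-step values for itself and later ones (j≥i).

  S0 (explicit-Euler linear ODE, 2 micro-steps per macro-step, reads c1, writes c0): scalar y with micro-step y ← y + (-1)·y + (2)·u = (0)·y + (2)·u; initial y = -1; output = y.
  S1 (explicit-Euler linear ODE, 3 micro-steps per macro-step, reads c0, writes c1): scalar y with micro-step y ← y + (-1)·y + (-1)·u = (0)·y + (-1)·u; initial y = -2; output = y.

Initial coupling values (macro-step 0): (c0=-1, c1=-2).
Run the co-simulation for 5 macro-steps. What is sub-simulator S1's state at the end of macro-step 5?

macro 1: S0 reads c1=-2 → after 2×micro: -4; S1 reads c0=-4 → after 3×micro: 4 ⇒ (c0=-4, c1=4)
macro 2: S0 reads c1=4 → after 2×micro: 8; S1 reads c0=8 → after 3×micro: -8 ⇒ (c0=8, c1=-8)
macro 3: S0 reads c1=-8 → after 2×micro: -16; S1 reads c0=-16 → after 3×micro: 16 ⇒ (c0=-16, c1=16)
macro 4: S0 reads c1=16 → after 2×micro: 32; S1 reads c0=32 → after 3×micro: -32 ⇒ (c0=32, c1=-32)
macro 5: S0 reads c1=-32 → after 2×micro: -64; S1 reads c0=-64 → after 3×micro: 64 ⇒ (c0=-64, c1=64)

S1 state at macro-step 5 = 64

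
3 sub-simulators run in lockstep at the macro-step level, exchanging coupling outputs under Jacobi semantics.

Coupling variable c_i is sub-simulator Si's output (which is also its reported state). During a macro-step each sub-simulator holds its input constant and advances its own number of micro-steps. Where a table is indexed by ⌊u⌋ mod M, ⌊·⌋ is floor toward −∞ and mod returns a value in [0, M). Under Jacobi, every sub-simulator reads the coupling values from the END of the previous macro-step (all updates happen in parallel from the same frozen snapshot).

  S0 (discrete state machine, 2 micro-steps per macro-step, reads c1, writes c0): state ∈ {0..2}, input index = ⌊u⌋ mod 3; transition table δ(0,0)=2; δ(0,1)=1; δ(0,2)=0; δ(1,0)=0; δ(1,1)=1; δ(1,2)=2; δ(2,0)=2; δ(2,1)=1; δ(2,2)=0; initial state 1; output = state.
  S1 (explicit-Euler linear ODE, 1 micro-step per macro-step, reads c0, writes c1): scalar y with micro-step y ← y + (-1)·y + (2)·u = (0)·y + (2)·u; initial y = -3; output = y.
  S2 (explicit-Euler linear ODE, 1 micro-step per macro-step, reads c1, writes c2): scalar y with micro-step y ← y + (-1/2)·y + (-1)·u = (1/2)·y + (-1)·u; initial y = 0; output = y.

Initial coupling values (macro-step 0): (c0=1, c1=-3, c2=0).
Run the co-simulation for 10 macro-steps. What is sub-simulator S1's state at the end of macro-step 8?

S1 state at macro-step 8 = 4

macro 1: S0 reads c1=-3 → after 2×micro: 2; S1 reads c0=1 → after 1×micro: 2; S2 reads c1=-3 → after 1×micro: 3 ⇒ (c0=2, c1=2, c2=3)
macro 2: S0 reads c1=2 → after 2×micro: 0; S1 reads c0=2 → after 1×micro: 4; S2 reads c1=2 → after 1×micro: -1/2 ⇒ (c0=0, c1=4, c2=-1/2)
macro 3: S0 reads c1=4 → after 2×micro: 1; S1 reads c0=0 → after 1×micro: 0; S2 reads c1=4 → after 1×micro: -17/4 ⇒ (c0=1, c1=0, c2=-17/4)
macro 4: S0 reads c1=0 → after 2×micro: 2; S1 reads c0=1 → after 1×micro: 2; S2 reads c1=0 → after 1×micro: -17/8 ⇒ (c0=2, c1=2, c2=-17/8)
macro 5: S0 reads c1=2 → after 2×micro: 0; S1 reads c0=2 → after 1×micro: 4; S2 reads c1=2 → after 1×micro: -49/16 ⇒ (c0=0, c1=4, c2=-49/16)
macro 6: S0 reads c1=4 → after 2×micro: 1; S1 reads c0=0 → after 1×micro: 0; S2 reads c1=4 → after 1×micro: -177/32 ⇒ (c0=1, c1=0, c2=-177/32)
macro 7: S0 reads c1=0 → after 2×micro: 2; S1 reads c0=1 → after 1×micro: 2; S2 reads c1=0 → after 1×micro: -177/64 ⇒ (c0=2, c1=2, c2=-177/64)
macro 8: S0 reads c1=2 → after 2×micro: 0; S1 reads c0=2 → after 1×micro: 4; S2 reads c1=2 → after 1×micro: -433/128 ⇒ (c0=0, c1=4, c2=-433/128)
macro 9: S0 reads c1=4 → after 2×micro: 1; S1 reads c0=0 → after 1×micro: 0; S2 reads c1=4 → after 1×micro: -1457/256 ⇒ (c0=1, c1=0, c2=-1457/256)
macro 10: S0 reads c1=0 → after 2×micro: 2; S1 reads c0=1 → after 1×micro: 2; S2 reads c1=0 → after 1×micro: -1457/512 ⇒ (c0=2, c1=2, c2=-1457/512)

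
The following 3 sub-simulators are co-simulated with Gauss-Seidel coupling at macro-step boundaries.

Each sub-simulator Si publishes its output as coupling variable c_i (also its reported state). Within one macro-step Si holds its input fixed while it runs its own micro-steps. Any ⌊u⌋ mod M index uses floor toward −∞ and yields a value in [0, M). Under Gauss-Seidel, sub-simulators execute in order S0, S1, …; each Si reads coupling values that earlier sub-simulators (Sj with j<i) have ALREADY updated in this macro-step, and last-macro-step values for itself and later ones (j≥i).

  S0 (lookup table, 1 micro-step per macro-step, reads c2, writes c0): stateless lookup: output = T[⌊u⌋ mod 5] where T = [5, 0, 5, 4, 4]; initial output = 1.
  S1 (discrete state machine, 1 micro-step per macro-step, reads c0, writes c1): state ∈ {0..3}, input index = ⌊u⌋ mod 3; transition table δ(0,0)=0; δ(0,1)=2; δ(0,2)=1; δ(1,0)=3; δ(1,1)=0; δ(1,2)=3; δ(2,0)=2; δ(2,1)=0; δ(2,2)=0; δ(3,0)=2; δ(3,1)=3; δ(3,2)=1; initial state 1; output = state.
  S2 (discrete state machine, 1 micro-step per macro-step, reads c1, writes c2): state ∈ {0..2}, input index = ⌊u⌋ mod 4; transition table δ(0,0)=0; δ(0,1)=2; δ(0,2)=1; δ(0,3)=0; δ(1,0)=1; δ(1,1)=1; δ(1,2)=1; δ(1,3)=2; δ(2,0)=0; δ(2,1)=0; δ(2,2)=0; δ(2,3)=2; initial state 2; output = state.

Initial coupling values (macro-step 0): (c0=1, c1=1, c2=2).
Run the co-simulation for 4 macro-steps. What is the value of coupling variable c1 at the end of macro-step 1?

macro 1: S0 reads c2=2 → after 1×micro: 5; S1 reads c0=5 → after 1×micro: 3; S2 reads c1=3 → after 1×micro: 2 ⇒ (c0=5, c1=3, c2=2)
macro 2: S0 reads c2=2 → after 1×micro: 5; S1 reads c0=5 → after 1×micro: 1; S2 reads c1=1 → after 1×micro: 0 ⇒ (c0=5, c1=1, c2=0)
macro 3: S0 reads c2=0 → after 1×micro: 5; S1 reads c0=5 → after 1×micro: 3; S2 reads c1=3 → after 1×micro: 0 ⇒ (c0=5, c1=3, c2=0)
macro 4: S0 reads c2=0 → after 1×micro: 5; S1 reads c0=5 → after 1×micro: 1; S2 reads c1=1 → after 1×micro: 2 ⇒ (c0=5, c1=1, c2=2)

c1 at macro-step 1 = 3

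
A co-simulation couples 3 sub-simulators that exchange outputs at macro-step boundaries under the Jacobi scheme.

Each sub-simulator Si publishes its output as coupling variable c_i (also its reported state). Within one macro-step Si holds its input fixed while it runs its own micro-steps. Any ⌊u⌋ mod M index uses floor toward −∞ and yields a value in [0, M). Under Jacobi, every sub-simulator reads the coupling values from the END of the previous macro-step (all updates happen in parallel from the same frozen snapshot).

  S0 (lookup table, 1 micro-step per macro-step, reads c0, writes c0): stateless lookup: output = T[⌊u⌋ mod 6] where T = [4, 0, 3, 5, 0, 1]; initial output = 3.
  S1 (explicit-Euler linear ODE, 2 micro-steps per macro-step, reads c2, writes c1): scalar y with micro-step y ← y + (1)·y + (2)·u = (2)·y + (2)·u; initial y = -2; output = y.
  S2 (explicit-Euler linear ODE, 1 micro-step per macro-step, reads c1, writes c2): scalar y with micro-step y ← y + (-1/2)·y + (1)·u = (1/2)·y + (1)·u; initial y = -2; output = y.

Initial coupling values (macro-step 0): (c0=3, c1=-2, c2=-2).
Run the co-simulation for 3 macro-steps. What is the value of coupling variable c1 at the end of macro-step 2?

c1 at macro-step 2 = -98

macro 1: S0 reads c0=3 → after 1×micro: 5; S1 reads c2=-2 → after 2×micro: -20; S2 reads c1=-2 → after 1×micro: -3 ⇒ (c0=5, c1=-20, c2=-3)
macro 2: S0 reads c0=5 → after 1×micro: 1; S1 reads c2=-3 → after 2×micro: -98; S2 reads c1=-20 → after 1×micro: -43/2 ⇒ (c0=1, c1=-98, c2=-43/2)
macro 3: S0 reads c0=1 → after 1×micro: 0; S1 reads c2=-43/2 → after 2×micro: -521; S2 reads c1=-98 → after 1×micro: -435/4 ⇒ (c0=0, c1=-521, c2=-435/4)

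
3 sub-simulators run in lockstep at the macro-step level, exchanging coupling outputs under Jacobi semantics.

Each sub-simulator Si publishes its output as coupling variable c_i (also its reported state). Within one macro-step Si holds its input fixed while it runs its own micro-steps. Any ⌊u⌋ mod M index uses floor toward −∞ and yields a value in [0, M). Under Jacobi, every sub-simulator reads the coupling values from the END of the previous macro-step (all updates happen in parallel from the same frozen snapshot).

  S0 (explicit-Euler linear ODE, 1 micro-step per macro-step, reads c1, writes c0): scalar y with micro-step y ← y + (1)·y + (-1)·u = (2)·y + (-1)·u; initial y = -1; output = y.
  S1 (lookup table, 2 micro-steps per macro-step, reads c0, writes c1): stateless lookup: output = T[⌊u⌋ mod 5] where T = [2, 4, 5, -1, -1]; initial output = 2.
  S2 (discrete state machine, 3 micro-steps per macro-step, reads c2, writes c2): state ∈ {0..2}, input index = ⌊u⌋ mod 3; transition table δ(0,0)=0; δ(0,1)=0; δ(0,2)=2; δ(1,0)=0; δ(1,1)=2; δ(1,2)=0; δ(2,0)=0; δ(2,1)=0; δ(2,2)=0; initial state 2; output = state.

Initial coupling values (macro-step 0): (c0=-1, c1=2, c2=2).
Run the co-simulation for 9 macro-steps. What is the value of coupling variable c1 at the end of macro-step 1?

macro 1: S0 reads c1=2 → after 1×micro: -4; S1 reads c0=-1 → after 2×micro: -1; S2 reads c2=2 → after 3×micro: 0 ⇒ (c0=-4, c1=-1, c2=0)
macro 2: S0 reads c1=-1 → after 1×micro: -7; S1 reads c0=-4 → after 2×micro: 4; S2 reads c2=0 → after 3×micro: 0 ⇒ (c0=-7, c1=4, c2=0)
macro 3: S0 reads c1=4 → after 1×micro: -18; S1 reads c0=-7 → after 2×micro: -1; S2 reads c2=0 → after 3×micro: 0 ⇒ (c0=-18, c1=-1, c2=0)
macro 4: S0 reads c1=-1 → after 1×micro: -35; S1 reads c0=-18 → after 2×micro: 5; S2 reads c2=0 → after 3×micro: 0 ⇒ (c0=-35, c1=5, c2=0)
macro 5: S0 reads c1=5 → after 1×micro: -75; S1 reads c0=-35 → after 2×micro: 2; S2 reads c2=0 → after 3×micro: 0 ⇒ (c0=-75, c1=2, c2=0)
macro 6: S0 reads c1=2 → after 1×micro: -152; S1 reads c0=-75 → after 2×micro: 2; S2 reads c2=0 → after 3×micro: 0 ⇒ (c0=-152, c1=2, c2=0)
macro 7: S0 reads c1=2 → after 1×micro: -306; S1 reads c0=-152 → after 2×micro: -1; S2 reads c2=0 → after 3×micro: 0 ⇒ (c0=-306, c1=-1, c2=0)
macro 8: S0 reads c1=-1 → after 1×micro: -611; S1 reads c0=-306 → after 2×micro: -1; S2 reads c2=0 → after 3×micro: 0 ⇒ (c0=-611, c1=-1, c2=0)
macro 9: S0 reads c1=-1 → after 1×micro: -1221; S1 reads c0=-611 → after 2×micro: -1; S2 reads c2=0 → after 3×micro: 0 ⇒ (c0=-1221, c1=-1, c2=0)

c1 at macro-step 1 = -1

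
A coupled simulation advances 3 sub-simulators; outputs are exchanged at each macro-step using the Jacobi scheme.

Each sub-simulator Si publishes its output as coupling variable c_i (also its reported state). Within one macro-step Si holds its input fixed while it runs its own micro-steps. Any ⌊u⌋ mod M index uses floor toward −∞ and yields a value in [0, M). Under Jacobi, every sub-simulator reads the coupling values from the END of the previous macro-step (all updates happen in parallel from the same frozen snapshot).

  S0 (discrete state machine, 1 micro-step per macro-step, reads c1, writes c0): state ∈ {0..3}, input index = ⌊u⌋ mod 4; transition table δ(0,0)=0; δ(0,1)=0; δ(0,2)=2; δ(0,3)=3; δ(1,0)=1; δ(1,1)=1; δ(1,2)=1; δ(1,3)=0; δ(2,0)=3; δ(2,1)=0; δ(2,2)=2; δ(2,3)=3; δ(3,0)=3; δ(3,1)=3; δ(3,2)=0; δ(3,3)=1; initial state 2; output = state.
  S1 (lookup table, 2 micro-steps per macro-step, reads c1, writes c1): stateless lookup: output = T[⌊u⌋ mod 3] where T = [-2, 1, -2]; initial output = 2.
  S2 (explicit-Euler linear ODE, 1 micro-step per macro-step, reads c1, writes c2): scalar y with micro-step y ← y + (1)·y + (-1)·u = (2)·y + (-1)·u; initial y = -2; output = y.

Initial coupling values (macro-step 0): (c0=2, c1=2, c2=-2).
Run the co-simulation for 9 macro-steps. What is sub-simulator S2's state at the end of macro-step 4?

macro 1: S0 reads c1=2 → after 1×micro: 2; S1 reads c1=2 → after 2×micro: -2; S2 reads c1=2 → after 1×micro: -6 ⇒ (c0=2, c1=-2, c2=-6)
macro 2: S0 reads c1=-2 → after 1×micro: 2; S1 reads c1=-2 → after 2×micro: 1; S2 reads c1=-2 → after 1×micro: -10 ⇒ (c0=2, c1=1, c2=-10)
macro 3: S0 reads c1=1 → after 1×micro: 0; S1 reads c1=1 → after 2×micro: 1; S2 reads c1=1 → after 1×micro: -21 ⇒ (c0=0, c1=1, c2=-21)
macro 4: S0 reads c1=1 → after 1×micro: 0; S1 reads c1=1 → after 2×micro: 1; S2 reads c1=1 → after 1×micro: -43 ⇒ (c0=0, c1=1, c2=-43)
macro 5: S0 reads c1=1 → after 1×micro: 0; S1 reads c1=1 → after 2×micro: 1; S2 reads c1=1 → after 1×micro: -87 ⇒ (c0=0, c1=1, c2=-87)
macro 6: S0 reads c1=1 → after 1×micro: 0; S1 reads c1=1 → after 2×micro: 1; S2 reads c1=1 → after 1×micro: -175 ⇒ (c0=0, c1=1, c2=-175)
macro 7: S0 reads c1=1 → after 1×micro: 0; S1 reads c1=1 → after 2×micro: 1; S2 reads c1=1 → after 1×micro: -351 ⇒ (c0=0, c1=1, c2=-351)
macro 8: S0 reads c1=1 → after 1×micro: 0; S1 reads c1=1 → after 2×micro: 1; S2 reads c1=1 → after 1×micro: -703 ⇒ (c0=0, c1=1, c2=-703)
macro 9: S0 reads c1=1 → after 1×micro: 0; S1 reads c1=1 → after 2×micro: 1; S2 reads c1=1 → after 1×micro: -1407 ⇒ (c0=0, c1=1, c2=-1407)

S2 state at macro-step 4 = -43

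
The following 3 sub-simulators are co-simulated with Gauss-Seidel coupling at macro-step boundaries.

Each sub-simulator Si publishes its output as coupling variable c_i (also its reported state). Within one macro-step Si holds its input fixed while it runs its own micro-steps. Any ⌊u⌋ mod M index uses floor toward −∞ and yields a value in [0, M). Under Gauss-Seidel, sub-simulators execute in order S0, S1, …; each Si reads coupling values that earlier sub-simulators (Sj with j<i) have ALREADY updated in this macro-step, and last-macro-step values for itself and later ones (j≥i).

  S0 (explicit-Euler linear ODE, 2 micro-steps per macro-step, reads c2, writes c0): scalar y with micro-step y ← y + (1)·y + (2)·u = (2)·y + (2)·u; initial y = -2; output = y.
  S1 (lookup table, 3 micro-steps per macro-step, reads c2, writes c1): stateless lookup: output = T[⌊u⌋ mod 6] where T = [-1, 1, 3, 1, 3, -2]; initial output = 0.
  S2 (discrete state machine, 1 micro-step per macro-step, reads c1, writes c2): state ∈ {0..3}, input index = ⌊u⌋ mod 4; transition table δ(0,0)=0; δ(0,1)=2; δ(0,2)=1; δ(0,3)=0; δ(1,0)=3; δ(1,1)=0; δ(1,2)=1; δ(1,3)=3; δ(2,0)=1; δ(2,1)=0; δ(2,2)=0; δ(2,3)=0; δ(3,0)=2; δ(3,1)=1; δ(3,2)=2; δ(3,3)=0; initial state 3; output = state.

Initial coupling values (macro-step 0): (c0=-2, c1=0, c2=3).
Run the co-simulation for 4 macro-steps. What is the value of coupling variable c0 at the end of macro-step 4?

macro 1: S0 reads c2=3 → after 2×micro: 10; S1 reads c2=3 → after 3×micro: 1; S2 reads c1=1 → after 1×micro: 1 ⇒ (c0=10, c1=1, c2=1)
macro 2: S0 reads c2=1 → after 2×micro: 46; S1 reads c2=1 → after 3×micro: 1; S2 reads c1=1 → after 1×micro: 0 ⇒ (c0=46, c1=1, c2=0)
macro 3: S0 reads c2=0 → after 2×micro: 184; S1 reads c2=0 → after 3×micro: -1; S2 reads c1=-1 → after 1×micro: 0 ⇒ (c0=184, c1=-1, c2=0)
macro 4: S0 reads c2=0 → after 2×micro: 736; S1 reads c2=0 → after 3×micro: -1; S2 reads c1=-1 → after 1×micro: 0 ⇒ (c0=736, c1=-1, c2=0)

c0 at macro-step 4 = 736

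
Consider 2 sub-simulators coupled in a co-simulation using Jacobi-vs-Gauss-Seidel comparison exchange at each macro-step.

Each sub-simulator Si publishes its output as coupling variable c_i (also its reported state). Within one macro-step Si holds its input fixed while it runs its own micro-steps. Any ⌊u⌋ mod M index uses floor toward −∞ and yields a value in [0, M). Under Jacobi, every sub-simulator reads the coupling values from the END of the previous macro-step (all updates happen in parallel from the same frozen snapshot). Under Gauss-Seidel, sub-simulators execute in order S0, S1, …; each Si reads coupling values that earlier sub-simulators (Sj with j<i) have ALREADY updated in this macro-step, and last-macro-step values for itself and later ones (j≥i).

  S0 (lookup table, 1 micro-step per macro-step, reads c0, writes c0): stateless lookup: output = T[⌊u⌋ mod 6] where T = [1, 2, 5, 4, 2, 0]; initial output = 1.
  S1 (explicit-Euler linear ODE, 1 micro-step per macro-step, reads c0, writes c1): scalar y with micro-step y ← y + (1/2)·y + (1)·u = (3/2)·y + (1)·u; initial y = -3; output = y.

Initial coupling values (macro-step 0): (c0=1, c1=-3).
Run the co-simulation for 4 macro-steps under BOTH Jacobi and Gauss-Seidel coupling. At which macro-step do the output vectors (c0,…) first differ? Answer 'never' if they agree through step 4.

first divergence at macro-step: 1

[Jacobi] macro 1: S0 reads c0=1 → after 1×micro: 2; S1 reads c0=1 → after 1×micro: -7/2 ⇒ (c0=2, c1=-7/2)
[Jacobi] macro 2: S0 reads c0=2 → after 1×micro: 5; S1 reads c0=2 → after 1×micro: -13/4 ⇒ (c0=5, c1=-13/4)
[Jacobi] macro 3: S0 reads c0=5 → after 1×micro: 0; S1 reads c0=5 → after 1×micro: 1/8 ⇒ (c0=0, c1=1/8)
[Jacobi] macro 4: S0 reads c0=0 → after 1×micro: 1; S1 reads c0=0 → after 1×micro: 3/16 ⇒ (c0=1, c1=3/16)
[Gauss-Seidel] macro 1: S0 reads c0=1 → after 1×micro: 2; S1 reads c0=2 → after 1×micro: -5/2 ⇒ (c0=2, c1=-5/2)
[Gauss-Seidel] macro 2: S0 reads c0=2 → after 1×micro: 5; S1 reads c0=5 → after 1×micro: 5/4 ⇒ (c0=5, c1=5/4)
[Gauss-Seidel] macro 3: S0 reads c0=5 → after 1×micro: 0; S1 reads c0=0 → after 1×micro: 15/8 ⇒ (c0=0, c1=15/8)
[Gauss-Seidel] macro 4: S0 reads c0=0 → after 1×micro: 1; S1 reads c0=1 → after 1×micro: 61/16 ⇒ (c0=1, c1=61/16)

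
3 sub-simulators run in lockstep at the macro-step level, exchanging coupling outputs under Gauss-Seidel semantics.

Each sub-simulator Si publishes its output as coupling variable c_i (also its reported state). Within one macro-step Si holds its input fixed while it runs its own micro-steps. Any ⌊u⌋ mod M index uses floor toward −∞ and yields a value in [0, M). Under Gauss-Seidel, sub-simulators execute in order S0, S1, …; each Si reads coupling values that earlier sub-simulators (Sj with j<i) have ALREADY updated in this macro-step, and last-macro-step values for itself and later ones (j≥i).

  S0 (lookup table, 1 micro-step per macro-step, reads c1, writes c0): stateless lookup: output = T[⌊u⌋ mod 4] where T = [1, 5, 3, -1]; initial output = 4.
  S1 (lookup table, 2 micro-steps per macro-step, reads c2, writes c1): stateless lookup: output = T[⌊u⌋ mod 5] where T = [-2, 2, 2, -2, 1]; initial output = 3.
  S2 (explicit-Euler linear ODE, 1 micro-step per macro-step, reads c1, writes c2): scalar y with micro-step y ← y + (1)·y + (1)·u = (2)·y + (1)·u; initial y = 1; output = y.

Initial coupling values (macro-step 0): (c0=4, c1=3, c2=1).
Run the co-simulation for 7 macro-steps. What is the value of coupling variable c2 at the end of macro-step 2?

macro 1: S0 reads c1=3 → after 1×micro: -1; S1 reads c2=1 → after 2×micro: 2; S2 reads c1=2 → after 1×micro: 4 ⇒ (c0=-1, c1=2, c2=4)
macro 2: S0 reads c1=2 → after 1×micro: 3; S1 reads c2=4 → after 2×micro: 1; S2 reads c1=1 → after 1×micro: 9 ⇒ (c0=3, c1=1, c2=9)
macro 3: S0 reads c1=1 → after 1×micro: 5; S1 reads c2=9 → after 2×micro: 1; S2 reads c1=1 → after 1×micro: 19 ⇒ (c0=5, c1=1, c2=19)
macro 4: S0 reads c1=1 → after 1×micro: 5; S1 reads c2=19 → after 2×micro: 1; S2 reads c1=1 → after 1×micro: 39 ⇒ (c0=5, c1=1, c2=39)
macro 5: S0 reads c1=1 → after 1×micro: 5; S1 reads c2=39 → after 2×micro: 1; S2 reads c1=1 → after 1×micro: 79 ⇒ (c0=5, c1=1, c2=79)
macro 6: S0 reads c1=1 → after 1×micro: 5; S1 reads c2=79 → after 2×micro: 1; S2 reads c1=1 → after 1×micro: 159 ⇒ (c0=5, c1=1, c2=159)
macro 7: S0 reads c1=1 → after 1×micro: 5; S1 reads c2=159 → after 2×micro: 1; S2 reads c1=1 → after 1×micro: 319 ⇒ (c0=5, c1=1, c2=319)

c2 at macro-step 2 = 9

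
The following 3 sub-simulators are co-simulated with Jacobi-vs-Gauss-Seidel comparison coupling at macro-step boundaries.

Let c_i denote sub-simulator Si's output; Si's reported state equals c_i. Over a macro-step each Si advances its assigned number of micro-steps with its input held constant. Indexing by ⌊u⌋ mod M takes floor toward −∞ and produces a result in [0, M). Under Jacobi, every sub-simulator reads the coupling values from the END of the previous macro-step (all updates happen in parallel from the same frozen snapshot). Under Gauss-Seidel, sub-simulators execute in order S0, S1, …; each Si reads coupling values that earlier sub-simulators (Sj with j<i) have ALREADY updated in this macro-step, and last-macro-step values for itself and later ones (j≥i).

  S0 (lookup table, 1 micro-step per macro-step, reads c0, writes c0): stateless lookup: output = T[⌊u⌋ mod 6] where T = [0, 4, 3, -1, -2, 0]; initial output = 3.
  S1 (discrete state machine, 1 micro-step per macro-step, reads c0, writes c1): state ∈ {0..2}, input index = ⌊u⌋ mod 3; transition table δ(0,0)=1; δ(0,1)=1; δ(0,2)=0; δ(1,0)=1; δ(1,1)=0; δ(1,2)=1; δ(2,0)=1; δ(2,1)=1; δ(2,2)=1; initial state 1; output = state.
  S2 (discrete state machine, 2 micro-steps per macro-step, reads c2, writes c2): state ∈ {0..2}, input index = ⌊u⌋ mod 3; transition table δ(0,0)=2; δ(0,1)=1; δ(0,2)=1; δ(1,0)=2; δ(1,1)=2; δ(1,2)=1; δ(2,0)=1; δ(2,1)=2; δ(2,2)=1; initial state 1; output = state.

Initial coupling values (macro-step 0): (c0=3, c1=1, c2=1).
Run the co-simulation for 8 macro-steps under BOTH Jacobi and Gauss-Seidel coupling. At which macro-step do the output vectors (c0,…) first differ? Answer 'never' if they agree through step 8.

[Jacobi] macro 1: S0 reads c0=3 → after 1×micro: -1; S1 reads c0=3 → after 1×micro: 1; S2 reads c2=1 → after 2×micro: 2 ⇒ (c0=-1, c1=1, c2=2)
[Jacobi] macro 2: S0 reads c0=-1 → after 1×micro: 0; S1 reads c0=-1 → after 1×micro: 1; S2 reads c2=2 → after 2×micro: 1 ⇒ (c0=0, c1=1, c2=1)
[Jacobi] macro 3: S0 reads c0=0 → after 1×micro: 0; S1 reads c0=0 → after 1×micro: 1; S2 reads c2=1 → after 2×micro: 2 ⇒ (c0=0, c1=1, c2=2)
[Jacobi] macro 4: S0 reads c0=0 → after 1×micro: 0; S1 reads c0=0 → after 1×micro: 1; S2 reads c2=2 → after 2×micro: 1 ⇒ (c0=0, c1=1, c2=1)
[Jacobi] macro 5: S0 reads c0=0 → after 1×micro: 0; S1 reads c0=0 → after 1×micro: 1; S2 reads c2=1 → after 2×micro: 2 ⇒ (c0=0, c1=1, c2=2)
[Jacobi] macro 6: S0 reads c0=0 → after 1×micro: 0; S1 reads c0=0 → after 1×micro: 1; S2 reads c2=2 → after 2×micro: 1 ⇒ (c0=0, c1=1, c2=1)
[Jacobi] macro 7: S0 reads c0=0 → after 1×micro: 0; S1 reads c0=0 → after 1×micro: 1; S2 reads c2=1 → after 2×micro: 2 ⇒ (c0=0, c1=1, c2=2)
[Jacobi] macro 8: S0 reads c0=0 → after 1×micro: 0; S1 reads c0=0 → after 1×micro: 1; S2 reads c2=2 → after 2×micro: 1 ⇒ (c0=0, c1=1, c2=1)
[Gauss-Seidel] macro 1: S0 reads c0=3 → after 1×micro: -1; S1 reads c0=-1 → after 1×micro: 1; S2 reads c2=1 → after 2×micro: 2 ⇒ (c0=-1, c1=1, c2=2)
[Gauss-Seidel] macro 2: S0 reads c0=-1 → after 1×micro: 0; S1 reads c0=0 → after 1×micro: 1; S2 reads c2=2 → after 2×micro: 1 ⇒ (c0=0, c1=1, c2=1)
[Gauss-Seidel] macro 3: S0 reads c0=0 → after 1×micro: 0; S1 reads c0=0 → after 1×micro: 1; S2 reads c2=1 → after 2×micro: 2 ⇒ (c0=0, c1=1, c2=2)
[Gauss-Seidel] macro 4: S0 reads c0=0 → after 1×micro: 0; S1 reads c0=0 → after 1×micro: 1; S2 reads c2=2 → after 2×micro: 1 ⇒ (c0=0, c1=1, c2=1)
[Gauss-Seidel] macro 5: S0 reads c0=0 → after 1×micro: 0; S1 reads c0=0 → after 1×micro: 1; S2 reads c2=1 → after 2×micro: 2 ⇒ (c0=0, c1=1, c2=2)
[Gauss-Seidel] macro 6: S0 reads c0=0 → after 1×micro: 0; S1 reads c0=0 → after 1×micro: 1; S2 reads c2=2 → after 2×micro: 1 ⇒ (c0=0, c1=1, c2=1)
[Gauss-Seidel] macro 7: S0 reads c0=0 → after 1×micro: 0; S1 reads c0=0 → after 1×micro: 1; S2 reads c2=1 → after 2×micro: 2 ⇒ (c0=0, c1=1, c2=2)
[Gauss-Seidel] macro 8: S0 reads c0=0 → after 1×micro: 0; S1 reads c0=0 → after 1×micro: 1; S2 reads c2=2 → after 2×micro: 1 ⇒ (c0=0, c1=1, c2=1)

first divergence at macro-step: never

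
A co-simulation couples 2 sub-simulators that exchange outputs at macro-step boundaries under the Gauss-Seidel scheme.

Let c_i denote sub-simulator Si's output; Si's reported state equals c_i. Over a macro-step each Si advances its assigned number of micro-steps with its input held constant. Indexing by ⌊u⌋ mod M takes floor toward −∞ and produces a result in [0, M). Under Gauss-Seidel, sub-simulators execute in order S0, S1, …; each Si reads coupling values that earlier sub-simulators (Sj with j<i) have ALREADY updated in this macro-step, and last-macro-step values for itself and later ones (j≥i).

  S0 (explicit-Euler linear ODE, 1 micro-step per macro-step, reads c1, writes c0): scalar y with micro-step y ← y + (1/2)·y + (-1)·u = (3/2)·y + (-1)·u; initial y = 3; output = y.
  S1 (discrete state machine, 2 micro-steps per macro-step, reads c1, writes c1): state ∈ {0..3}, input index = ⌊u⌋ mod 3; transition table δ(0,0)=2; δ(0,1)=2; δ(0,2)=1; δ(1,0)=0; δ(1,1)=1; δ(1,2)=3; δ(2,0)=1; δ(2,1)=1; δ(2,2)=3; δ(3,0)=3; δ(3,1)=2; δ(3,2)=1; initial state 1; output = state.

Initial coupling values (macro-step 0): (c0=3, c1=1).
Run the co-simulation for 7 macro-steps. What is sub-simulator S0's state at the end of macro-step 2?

macro 1: S0 reads c1=1 → after 1×micro: 7/2; S1 reads c1=1 → after 2×micro: 1 ⇒ (c0=7/2, c1=1)
macro 2: S0 reads c1=1 → after 1×micro: 17/4; S1 reads c1=1 → after 2×micro: 1 ⇒ (c0=17/4, c1=1)
macro 3: S0 reads c1=1 → after 1×micro: 43/8; S1 reads c1=1 → after 2×micro: 1 ⇒ (c0=43/8, c1=1)
macro 4: S0 reads c1=1 → after 1×micro: 113/16; S1 reads c1=1 → after 2×micro: 1 ⇒ (c0=113/16, c1=1)
macro 5: S0 reads c1=1 → after 1×micro: 307/32; S1 reads c1=1 → after 2×micro: 1 ⇒ (c0=307/32, c1=1)
macro 6: S0 reads c1=1 → after 1×micro: 857/64; S1 reads c1=1 → after 2×micro: 1 ⇒ (c0=857/64, c1=1)
macro 7: S0 reads c1=1 → after 1×micro: 2443/128; S1 reads c1=1 → after 2×micro: 1 ⇒ (c0=2443/128, c1=1)

S0 state at macro-step 2 = 17/4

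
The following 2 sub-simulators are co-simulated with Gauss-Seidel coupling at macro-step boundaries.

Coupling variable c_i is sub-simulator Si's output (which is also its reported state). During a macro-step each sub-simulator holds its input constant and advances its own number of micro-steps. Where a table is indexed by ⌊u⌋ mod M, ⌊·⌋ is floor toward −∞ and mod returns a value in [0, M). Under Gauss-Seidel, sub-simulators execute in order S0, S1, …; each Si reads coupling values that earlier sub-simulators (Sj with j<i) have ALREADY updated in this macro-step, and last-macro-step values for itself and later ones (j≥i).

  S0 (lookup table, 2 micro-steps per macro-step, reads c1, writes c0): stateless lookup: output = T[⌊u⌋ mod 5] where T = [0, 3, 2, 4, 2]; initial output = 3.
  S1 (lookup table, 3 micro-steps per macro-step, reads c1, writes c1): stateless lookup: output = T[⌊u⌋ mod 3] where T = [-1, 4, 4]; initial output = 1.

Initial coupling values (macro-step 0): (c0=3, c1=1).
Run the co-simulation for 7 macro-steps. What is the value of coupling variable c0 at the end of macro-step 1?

c0 at macro-step 1 = 3

macro 1: S0 reads c1=1 → after 2×micro: 3; S1 reads c1=1 → after 3×micro: 4 ⇒ (c0=3, c1=4)
macro 2: S0 reads c1=4 → after 2×micro: 2; S1 reads c1=4 → after 3×micro: 4 ⇒ (c0=2, c1=4)
macro 3: S0 reads c1=4 → after 2×micro: 2; S1 reads c1=4 → after 3×micro: 4 ⇒ (c0=2, c1=4)
macro 4: S0 reads c1=4 → after 2×micro: 2; S1 reads c1=4 → after 3×micro: 4 ⇒ (c0=2, c1=4)
macro 5: S0 reads c1=4 → after 2×micro: 2; S1 reads c1=4 → after 3×micro: 4 ⇒ (c0=2, c1=4)
macro 6: S0 reads c1=4 → after 2×micro: 2; S1 reads c1=4 → after 3×micro: 4 ⇒ (c0=2, c1=4)
macro 7: S0 reads c1=4 → after 2×micro: 2; S1 reads c1=4 → after 3×micro: 4 ⇒ (c0=2, c1=4)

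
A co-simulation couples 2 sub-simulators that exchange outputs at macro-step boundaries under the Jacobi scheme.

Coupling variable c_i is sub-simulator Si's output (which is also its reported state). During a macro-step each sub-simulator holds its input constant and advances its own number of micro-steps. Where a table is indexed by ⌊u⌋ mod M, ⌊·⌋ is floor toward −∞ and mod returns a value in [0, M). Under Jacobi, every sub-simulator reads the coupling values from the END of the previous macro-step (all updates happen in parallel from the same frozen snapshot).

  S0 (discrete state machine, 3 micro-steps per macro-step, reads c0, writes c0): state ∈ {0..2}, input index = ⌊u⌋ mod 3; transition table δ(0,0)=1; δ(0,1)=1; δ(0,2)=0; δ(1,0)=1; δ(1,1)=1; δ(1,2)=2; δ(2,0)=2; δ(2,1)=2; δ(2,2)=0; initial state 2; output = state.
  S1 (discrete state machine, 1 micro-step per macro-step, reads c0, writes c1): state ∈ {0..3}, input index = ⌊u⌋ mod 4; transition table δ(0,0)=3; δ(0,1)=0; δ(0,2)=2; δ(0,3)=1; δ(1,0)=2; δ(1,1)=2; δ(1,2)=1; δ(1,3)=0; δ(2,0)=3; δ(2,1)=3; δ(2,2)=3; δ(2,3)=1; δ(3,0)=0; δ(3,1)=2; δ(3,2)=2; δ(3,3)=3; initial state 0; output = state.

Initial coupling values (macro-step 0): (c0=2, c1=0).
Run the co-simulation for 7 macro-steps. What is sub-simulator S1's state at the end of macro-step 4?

S1 state at macro-step 4 = 3

macro 1: S0 reads c0=2 → after 3×micro: 0; S1 reads c0=2 → after 1×micro: 2 ⇒ (c0=0, c1=2)
macro 2: S0 reads c0=0 → after 3×micro: 1; S1 reads c0=0 → after 1×micro: 3 ⇒ (c0=1, c1=3)
macro 3: S0 reads c0=1 → after 3×micro: 1; S1 reads c0=1 → after 1×micro: 2 ⇒ (c0=1, c1=2)
macro 4: S0 reads c0=1 → after 3×micro: 1; S1 reads c0=1 → after 1×micro: 3 ⇒ (c0=1, c1=3)
macro 5: S0 reads c0=1 → after 3×micro: 1; S1 reads c0=1 → after 1×micro: 2 ⇒ (c0=1, c1=2)
macro 6: S0 reads c0=1 → after 3×micro: 1; S1 reads c0=1 → after 1×micro: 3 ⇒ (c0=1, c1=3)
macro 7: S0 reads c0=1 → after 3×micro: 1; S1 reads c0=1 → after 1×micro: 2 ⇒ (c0=1, c1=2)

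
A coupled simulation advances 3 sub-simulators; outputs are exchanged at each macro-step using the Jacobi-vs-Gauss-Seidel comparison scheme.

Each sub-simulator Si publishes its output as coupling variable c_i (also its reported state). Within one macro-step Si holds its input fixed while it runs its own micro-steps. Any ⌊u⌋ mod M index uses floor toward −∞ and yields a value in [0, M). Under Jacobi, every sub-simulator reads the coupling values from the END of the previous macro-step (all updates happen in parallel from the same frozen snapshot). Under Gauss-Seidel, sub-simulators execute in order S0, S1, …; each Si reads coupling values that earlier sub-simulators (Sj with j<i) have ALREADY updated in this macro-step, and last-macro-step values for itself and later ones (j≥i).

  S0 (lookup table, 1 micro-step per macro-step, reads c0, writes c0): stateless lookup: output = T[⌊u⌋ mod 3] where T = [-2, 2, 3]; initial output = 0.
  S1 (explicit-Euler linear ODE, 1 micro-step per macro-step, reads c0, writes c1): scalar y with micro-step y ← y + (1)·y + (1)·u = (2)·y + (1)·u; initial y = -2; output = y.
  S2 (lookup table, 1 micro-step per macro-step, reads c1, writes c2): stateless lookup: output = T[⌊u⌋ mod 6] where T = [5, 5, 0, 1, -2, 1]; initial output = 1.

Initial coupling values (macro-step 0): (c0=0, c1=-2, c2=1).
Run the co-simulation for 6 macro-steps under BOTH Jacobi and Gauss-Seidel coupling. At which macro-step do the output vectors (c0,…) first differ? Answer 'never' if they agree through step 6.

[Jacobi] macro 1: S0 reads c0=0 → after 1×micro: -2; S1 reads c0=0 → after 1×micro: -4; S2 reads c1=-2 → after 1×micro: -2 ⇒ (c0=-2, c1=-4, c2=-2)
[Jacobi] macro 2: S0 reads c0=-2 → after 1×micro: 2; S1 reads c0=-2 → after 1×micro: -10; S2 reads c1=-4 → after 1×micro: 0 ⇒ (c0=2, c1=-10, c2=0)
[Jacobi] macro 3: S0 reads c0=2 → after 1×micro: 3; S1 reads c0=2 → after 1×micro: -18; S2 reads c1=-10 → after 1×micro: 0 ⇒ (c0=3, c1=-18, c2=0)
[Jacobi] macro 4: S0 reads c0=3 → after 1×micro: -2; S1 reads c0=3 → after 1×micro: -33; S2 reads c1=-18 → after 1×micro: 5 ⇒ (c0=-2, c1=-33, c2=5)
[Jacobi] macro 5: S0 reads c0=-2 → after 1×micro: 2; S1 reads c0=-2 → after 1×micro: -68; S2 reads c1=-33 → after 1×micro: 1 ⇒ (c0=2, c1=-68, c2=1)
[Jacobi] macro 6: S0 reads c0=2 → after 1×micro: 3; S1 reads c0=2 → after 1×micro: -134; S2 reads c1=-68 → after 1×micro: -2 ⇒ (c0=3, c1=-134, c2=-2)
[Gauss-Seidel] macro 1: S0 reads c0=0 → after 1×micro: -2; S1 reads c0=-2 → after 1×micro: -6; S2 reads c1=-6 → after 1×micro: 5 ⇒ (c0=-2, c1=-6, c2=5)
[Gauss-Seidel] macro 2: S0 reads c0=-2 → after 1×micro: 2; S1 reads c0=2 → after 1×micro: -10; S2 reads c1=-10 → after 1×micro: 0 ⇒ (c0=2, c1=-10, c2=0)
[Gauss-Seidel] macro 3: S0 reads c0=2 → after 1×micro: 3; S1 reads c0=3 → after 1×micro: -17; S2 reads c1=-17 → after 1×micro: 5 ⇒ (c0=3, c1=-17, c2=5)
[Gauss-Seidel] macro 4: S0 reads c0=3 → after 1×micro: -2; S1 reads c0=-2 → after 1×micro: -36; S2 reads c1=-36 → after 1×micro: 5 ⇒ (c0=-2, c1=-36, c2=5)
[Gauss-Seidel] macro 5: S0 reads c0=-2 → after 1×micro: 2; S1 reads c0=2 → after 1×micro: -70; S2 reads c1=-70 → after 1×micro: 0 ⇒ (c0=2, c1=-70, c2=0)
[Gauss-Seidel] macro 6: S0 reads c0=2 → after 1×micro: 3; S1 reads c0=3 → after 1×micro: -137; S2 reads c1=-137 → after 1×micro: 5 ⇒ (c0=3, c1=-137, c2=5)

first divergence at macro-step: 1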